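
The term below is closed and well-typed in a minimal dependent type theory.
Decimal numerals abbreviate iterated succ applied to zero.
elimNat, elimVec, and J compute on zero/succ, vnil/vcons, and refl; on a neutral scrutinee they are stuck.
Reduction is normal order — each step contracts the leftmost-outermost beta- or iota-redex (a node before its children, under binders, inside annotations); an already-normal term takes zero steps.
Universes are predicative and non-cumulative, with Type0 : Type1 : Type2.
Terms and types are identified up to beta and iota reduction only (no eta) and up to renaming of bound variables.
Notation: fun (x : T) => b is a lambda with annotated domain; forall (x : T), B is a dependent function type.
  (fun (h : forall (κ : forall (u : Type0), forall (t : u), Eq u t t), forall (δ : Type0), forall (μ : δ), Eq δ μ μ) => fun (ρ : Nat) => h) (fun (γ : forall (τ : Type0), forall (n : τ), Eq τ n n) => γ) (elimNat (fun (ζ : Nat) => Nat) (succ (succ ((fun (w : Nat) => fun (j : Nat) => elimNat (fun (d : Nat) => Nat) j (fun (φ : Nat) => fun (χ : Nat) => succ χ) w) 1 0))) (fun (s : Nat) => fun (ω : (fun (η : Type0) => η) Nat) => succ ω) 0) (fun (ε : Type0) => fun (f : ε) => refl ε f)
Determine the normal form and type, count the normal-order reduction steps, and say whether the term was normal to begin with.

normal form:
  fun (h : Type0) => fun (κ : h) => refl h κ
type:
  forall (h : Type0), forall (κ : h), Eq h κ κ
steps to reach normal form (normal order): 3
term was already normal: no
first contracted redex: a beta-redex


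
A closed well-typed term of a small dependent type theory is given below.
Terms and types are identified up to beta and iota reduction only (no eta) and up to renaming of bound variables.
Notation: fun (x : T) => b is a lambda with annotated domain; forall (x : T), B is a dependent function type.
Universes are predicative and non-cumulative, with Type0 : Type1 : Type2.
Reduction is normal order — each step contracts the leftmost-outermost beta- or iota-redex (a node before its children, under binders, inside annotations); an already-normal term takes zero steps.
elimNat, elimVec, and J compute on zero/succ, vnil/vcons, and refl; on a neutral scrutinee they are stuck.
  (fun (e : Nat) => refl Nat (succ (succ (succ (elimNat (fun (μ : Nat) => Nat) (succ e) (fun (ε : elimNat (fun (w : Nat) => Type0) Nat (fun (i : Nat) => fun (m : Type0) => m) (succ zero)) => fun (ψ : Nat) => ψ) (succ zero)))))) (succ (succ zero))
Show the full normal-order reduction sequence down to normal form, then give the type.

normal-order reduction sequence:
  (fun (e : Nat) => refl Nat (succ (succ (succ (elimNat (fun (μ : Nat) => Nat) (succ e) (fun (ε : elimNat (fun (w : Nat) => Type0) Nat (fun (i : Nat) => fun (m : Type0) => m) (succ zero)) => fun (ψ : Nat) => ψ) (succ zero)))))) (succ (succ zero))
  ~> refl Nat (succ (succ (succ (elimNat (fun (e : Nat) => Nat) (succ (succ (succ zero))) (fun (μ : elimNat (fun (ε : Nat) => Type0) Nat (fun (w : Nat) => fun (i : Type0) => i) (succ zero)) => fun (m : Nat) => m) (succ zero)))))
  ~> refl Nat (succ (succ (succ ((fun (e : elimNat (fun (μ : Nat) => Type0) Nat (fun (ε : Nat) => fun (w : Type0) => w) (succ zero)) => fun (i : Nat) => i) zero (elimNat (fun (m : Nat) => Nat) (succ (succ (succ zero))) (fun (ψ : elimNat (fun (u : Nat) => Type0) Nat (fun (ω : Nat) => fun (ξ : Type0) => ξ) (succ zero)) => fun (b : Nat) => b) zero)))))
  ~> refl Nat (succ (succ (succ ((fun (e : Nat) => e) (elimNat (fun (μ : Nat) => Nat) (succ (succ (succ zero))) (fun (ε : elimNat (fun (w : Nat) => Type0) Nat (fun (i : Nat) => fun (m : Type0) => m) (succ zero)) => fun (ψ : Nat) => ψ) zero)))))
  ~> refl Nat (succ (succ (succ (elimNat (fun (e : Nat) => Nat) (succ (succ (succ zero))) (fun (μ : elimNat (fun (ε : Nat) => Type0) Nat (fun (w : Nat) => fun (i : Type0) => i) (succ zero)) => fun (m : Nat) => m) zero))))
  ~> refl Nat (succ (succ (succ (succ (succ (succ zero))))))
the term's type:
  Eq Nat (succ (succ (succ (succ (succ (succ zero)))))) (succ (succ (succ (succ (succ (succ zero))))))


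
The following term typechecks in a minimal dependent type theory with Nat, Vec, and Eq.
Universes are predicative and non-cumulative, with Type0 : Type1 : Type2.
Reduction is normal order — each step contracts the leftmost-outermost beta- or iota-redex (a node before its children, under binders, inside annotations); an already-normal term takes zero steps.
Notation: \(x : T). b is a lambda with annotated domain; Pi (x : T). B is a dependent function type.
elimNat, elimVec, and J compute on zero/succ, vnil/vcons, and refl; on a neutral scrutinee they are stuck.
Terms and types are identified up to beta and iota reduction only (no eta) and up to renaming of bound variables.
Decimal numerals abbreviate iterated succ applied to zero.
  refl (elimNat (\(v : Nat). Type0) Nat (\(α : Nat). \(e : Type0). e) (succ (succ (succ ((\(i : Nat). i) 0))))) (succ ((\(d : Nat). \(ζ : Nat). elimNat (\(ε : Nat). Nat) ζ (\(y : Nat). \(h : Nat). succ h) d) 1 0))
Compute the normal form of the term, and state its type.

resulting normal form:
  refl Nat 2
inferred type:
  Eq Nat 2 2
observation: the first redex contracted is an elimNat iota-redex; the normal form is reached in 17 normal-order steps.


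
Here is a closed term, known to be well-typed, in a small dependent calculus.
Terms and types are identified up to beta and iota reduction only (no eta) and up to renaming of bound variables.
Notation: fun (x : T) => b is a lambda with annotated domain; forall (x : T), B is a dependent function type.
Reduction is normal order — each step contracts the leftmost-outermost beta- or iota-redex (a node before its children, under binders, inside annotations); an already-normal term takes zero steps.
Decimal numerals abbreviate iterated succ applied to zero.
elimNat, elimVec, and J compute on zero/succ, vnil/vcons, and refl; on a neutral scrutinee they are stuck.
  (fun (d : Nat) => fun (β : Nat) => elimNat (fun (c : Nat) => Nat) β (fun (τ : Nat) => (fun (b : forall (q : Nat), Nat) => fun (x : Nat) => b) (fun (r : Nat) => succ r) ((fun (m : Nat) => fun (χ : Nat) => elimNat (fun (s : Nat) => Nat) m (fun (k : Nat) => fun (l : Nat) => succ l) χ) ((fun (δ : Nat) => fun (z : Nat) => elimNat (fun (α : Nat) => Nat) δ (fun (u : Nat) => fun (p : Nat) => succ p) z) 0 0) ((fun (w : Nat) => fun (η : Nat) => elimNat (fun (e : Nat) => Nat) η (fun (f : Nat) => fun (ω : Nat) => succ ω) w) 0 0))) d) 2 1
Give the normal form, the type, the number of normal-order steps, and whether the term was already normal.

resulting normal form:
  3
the term's type:
  Nat
steps to reach normal form (normal order): 13
started in normal form: no
first contracted redex: a beta-redex


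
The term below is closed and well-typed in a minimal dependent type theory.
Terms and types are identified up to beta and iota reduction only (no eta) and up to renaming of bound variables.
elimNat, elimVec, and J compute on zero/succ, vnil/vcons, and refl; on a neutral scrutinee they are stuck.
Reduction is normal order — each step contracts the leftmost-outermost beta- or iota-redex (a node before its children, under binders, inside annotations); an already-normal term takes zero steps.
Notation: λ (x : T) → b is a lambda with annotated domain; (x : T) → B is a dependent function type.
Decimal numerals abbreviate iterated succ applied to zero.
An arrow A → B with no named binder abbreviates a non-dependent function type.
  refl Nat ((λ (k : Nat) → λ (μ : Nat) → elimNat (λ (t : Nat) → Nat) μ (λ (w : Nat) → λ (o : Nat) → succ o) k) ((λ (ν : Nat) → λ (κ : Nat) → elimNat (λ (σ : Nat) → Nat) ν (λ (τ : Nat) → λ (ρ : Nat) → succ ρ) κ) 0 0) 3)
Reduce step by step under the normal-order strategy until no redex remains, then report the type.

reduction (normal order):
  refl Nat ((λ (k : Nat) → λ (μ : Nat) → elimNat (λ (t : Nat) → Nat) μ (λ (w : Nat) → λ (o : Nat) → succ o) k) ((λ (ν : Nat) → λ (κ : Nat) → elimNat (λ (σ : Nat) → Nat) ν (λ (τ : Nat) → λ (ρ : Nat) → succ ρ) κ) 0 0) 3)
  ~> refl Nat ((λ (k : Nat) → elimNat (λ (μ : Nat) → Nat) k (λ (t : Nat) → λ (w : Nat) → succ w) ((λ (o : Nat) → λ (ν : Nat) → elimNat (λ (κ : Nat) → Nat) o (λ (σ : Nat) → λ (τ : Nat) → succ τ) ν) 0 0)) 3)
  ~> refl Nat (elimNat (λ (k : Nat) → Nat) 3 (λ (μ : Nat) → λ (t : Nat) → succ t) ((λ (w : Nat) → λ (o : Nat) → elimNat (λ (ν : Nat) → Nat) w (λ (κ : Nat) → λ (σ : Nat) → succ σ) o) 0 0))
  ~> refl Nat (elimNat (λ (k : Nat) → Nat) 3 (λ (μ : Nat) → λ (t : Nat) → succ t) ((λ (w : Nat) → elimNat (λ (o : Nat) → Nat) 0 (λ (ν : Nat) → λ (κ : Nat) → succ κ) w) 0))
  ~> refl Nat (elimNat (λ (k : Nat) → Nat) 3 (λ (μ : Nat) → λ (t : Nat) → succ t) (elimNat (λ (w : Nat) → Nat) 0 (λ (o : Nat) → λ (ν : Nat) → succ ν) 0))
  ~> refl Nat (elimNat (λ (k : Nat) → Nat) 3 (λ (μ : Nat) → λ (t : Nat) → succ t) 0)
  ~> refl Nat 3
type:
  Eq Nat 3 3


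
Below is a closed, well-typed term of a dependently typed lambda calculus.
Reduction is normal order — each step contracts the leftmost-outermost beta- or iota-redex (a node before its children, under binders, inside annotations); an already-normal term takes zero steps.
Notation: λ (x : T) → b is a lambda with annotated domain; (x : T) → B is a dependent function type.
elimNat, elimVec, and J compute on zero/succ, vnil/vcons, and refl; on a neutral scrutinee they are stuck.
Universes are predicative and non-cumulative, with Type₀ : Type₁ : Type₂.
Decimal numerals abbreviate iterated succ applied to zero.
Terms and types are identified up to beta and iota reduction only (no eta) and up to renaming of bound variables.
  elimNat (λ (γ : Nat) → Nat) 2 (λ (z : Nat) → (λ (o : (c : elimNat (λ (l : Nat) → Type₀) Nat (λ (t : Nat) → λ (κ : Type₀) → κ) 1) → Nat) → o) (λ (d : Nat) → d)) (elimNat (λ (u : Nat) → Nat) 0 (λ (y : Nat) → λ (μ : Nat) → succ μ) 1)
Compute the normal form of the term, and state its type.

reduced normal form:
  2
inferred type:
  Nat
observation: 9 normal-order steps separate the term from its normal form.


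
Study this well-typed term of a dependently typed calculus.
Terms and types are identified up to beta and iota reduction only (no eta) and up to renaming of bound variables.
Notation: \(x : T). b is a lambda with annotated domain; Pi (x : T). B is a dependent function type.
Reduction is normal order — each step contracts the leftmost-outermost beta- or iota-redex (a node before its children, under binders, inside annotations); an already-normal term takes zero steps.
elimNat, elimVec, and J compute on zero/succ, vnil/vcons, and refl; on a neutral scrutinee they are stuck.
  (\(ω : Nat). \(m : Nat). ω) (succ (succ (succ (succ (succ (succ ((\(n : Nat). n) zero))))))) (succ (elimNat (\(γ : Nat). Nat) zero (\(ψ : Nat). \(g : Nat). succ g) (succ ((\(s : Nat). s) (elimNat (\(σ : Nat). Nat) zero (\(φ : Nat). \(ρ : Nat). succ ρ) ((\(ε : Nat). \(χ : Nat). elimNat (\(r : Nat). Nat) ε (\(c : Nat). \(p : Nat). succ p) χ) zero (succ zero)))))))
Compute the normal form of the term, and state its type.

resulting normal form:
  succ (succ (succ (succ (succ (succ zero)))))
the term's type:
  Nat


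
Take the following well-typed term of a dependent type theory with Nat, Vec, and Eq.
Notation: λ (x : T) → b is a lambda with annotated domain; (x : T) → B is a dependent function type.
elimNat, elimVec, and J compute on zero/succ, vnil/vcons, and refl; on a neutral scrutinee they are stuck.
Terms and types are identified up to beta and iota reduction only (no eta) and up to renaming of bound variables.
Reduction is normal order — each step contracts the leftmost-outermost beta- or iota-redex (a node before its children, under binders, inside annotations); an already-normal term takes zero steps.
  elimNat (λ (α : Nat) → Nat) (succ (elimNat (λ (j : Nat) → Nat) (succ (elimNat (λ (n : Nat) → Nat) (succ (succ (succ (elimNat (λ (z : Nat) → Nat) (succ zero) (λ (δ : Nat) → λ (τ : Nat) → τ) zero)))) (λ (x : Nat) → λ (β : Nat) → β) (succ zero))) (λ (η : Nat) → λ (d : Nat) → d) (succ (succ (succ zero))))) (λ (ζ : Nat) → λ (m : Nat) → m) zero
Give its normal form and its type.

resulting normal form:
  succ (succ (succ (succ (succ (succ zero)))))
type:
  Nat
observation: 16 normal-order steps normalize the term, beginning with an elimNat iota-redex.


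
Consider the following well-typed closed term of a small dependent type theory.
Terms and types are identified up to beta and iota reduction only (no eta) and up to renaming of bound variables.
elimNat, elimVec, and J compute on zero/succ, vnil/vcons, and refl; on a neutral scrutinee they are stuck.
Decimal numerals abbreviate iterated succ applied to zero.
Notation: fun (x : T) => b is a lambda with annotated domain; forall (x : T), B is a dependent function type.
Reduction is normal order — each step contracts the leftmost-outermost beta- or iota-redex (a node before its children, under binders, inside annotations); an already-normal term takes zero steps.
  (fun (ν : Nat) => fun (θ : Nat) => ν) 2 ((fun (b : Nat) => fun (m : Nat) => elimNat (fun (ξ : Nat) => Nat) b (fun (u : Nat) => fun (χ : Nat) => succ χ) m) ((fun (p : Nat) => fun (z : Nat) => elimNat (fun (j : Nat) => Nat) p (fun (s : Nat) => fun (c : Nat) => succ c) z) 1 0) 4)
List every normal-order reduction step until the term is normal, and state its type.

reduction (normal order):
  (fun (ν : Nat) => fun (θ : Nat) => ν) 2 ((fun (b : Nat) => fun (m : Nat) => elimNat (fun (ξ : Nat) => Nat) b (fun (u : Nat) => fun (χ : Nat) => succ χ) m) ((fun (p : Nat) => fun (z : Nat) => elimNat (fun (j : Nat) => Nat) p (fun (s : Nat) => fun (c : Nat) => succ c) z) 1 0) 4)
  ~> (fun (ν : Nat) => 2) ((fun (θ : Nat) => fun (b : Nat) => elimNat (fun (m : Nat) => Nat) θ (fun (ξ : Nat) => fun (u : Nat) => succ u) b) ((fun (χ : Nat) => fun (p : Nat) => elimNat (fun (z : Nat) => Nat) χ (fun (j : Nat) => fun (s : Nat) => succ s) p) 1 0) 4)
  ~> 2
inferred type:
  Nat


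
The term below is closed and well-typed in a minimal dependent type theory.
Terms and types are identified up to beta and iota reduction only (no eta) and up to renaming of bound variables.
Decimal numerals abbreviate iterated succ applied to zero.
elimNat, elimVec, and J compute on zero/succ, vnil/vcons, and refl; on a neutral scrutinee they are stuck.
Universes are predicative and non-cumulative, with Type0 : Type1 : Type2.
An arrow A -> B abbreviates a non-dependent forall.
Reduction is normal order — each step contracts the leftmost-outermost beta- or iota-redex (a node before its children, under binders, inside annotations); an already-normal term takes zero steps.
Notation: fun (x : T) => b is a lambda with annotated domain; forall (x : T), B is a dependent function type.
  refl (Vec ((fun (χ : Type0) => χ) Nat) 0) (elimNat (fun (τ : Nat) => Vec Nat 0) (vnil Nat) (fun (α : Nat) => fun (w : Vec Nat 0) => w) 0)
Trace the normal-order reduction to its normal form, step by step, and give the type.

normal-order reduction sequence:
  refl (Vec ((fun (χ : Type0) => χ) Nat) 0) (elimNat (fun (τ : Nat) => Vec Nat 0) (vnil Nat) (fun (α : Nat) => fun (w : Vec Nat 0) => w) 0)
  ~> refl (Vec Nat 0) (elimNat (fun (χ : Nat) => Vec Nat 0) (vnil Nat) (fun (τ : Nat) => fun (α : Vec Nat 0) => α) 0)
  ~> refl (Vec Nat 0) (vnil Nat)
inferred type:
  Eq (Vec Nat 0) (vnil Nat) (vnil Nat)


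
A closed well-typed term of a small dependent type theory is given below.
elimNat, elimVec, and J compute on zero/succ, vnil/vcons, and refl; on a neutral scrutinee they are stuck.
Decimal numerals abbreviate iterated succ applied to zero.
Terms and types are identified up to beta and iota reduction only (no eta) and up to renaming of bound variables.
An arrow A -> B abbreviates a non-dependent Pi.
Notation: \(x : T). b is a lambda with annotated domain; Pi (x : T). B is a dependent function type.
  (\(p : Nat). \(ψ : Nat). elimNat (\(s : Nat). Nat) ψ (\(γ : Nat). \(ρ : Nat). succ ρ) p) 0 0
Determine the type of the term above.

inferred type:
  Nat


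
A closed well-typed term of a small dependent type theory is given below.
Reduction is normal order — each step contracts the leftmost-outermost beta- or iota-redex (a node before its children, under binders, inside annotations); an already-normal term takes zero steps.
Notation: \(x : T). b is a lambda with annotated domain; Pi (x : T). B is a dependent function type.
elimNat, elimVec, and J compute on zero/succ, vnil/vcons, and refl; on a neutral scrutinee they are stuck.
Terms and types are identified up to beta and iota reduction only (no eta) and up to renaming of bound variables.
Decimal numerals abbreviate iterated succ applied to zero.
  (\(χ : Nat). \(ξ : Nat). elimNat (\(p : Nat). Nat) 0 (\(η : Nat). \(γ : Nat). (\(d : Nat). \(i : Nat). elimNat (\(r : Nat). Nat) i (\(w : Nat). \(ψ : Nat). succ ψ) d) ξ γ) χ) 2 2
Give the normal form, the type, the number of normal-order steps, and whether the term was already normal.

normal form:
  4
type:
  Nat
steps to reach normal form (normal order): 27
term was already normal: no
first redex: a beta-redex


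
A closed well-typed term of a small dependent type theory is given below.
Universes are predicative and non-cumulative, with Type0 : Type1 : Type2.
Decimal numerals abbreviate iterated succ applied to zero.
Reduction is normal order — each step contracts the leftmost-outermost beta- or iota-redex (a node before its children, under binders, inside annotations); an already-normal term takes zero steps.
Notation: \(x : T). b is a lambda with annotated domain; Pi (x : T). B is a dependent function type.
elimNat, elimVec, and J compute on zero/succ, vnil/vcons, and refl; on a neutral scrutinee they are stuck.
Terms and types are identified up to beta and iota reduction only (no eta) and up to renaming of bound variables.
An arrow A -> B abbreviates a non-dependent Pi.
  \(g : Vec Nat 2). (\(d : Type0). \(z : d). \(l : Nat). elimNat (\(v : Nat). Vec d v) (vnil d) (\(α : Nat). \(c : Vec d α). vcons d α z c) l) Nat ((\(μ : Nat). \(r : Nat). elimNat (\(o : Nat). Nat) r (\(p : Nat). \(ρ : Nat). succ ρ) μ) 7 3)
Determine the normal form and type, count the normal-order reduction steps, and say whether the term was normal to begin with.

reduced normal form:
  \(g : Vec Nat 2). \(d : Nat). elimNat (\(z : Nat). Vec Nat z) (vnil Nat) (\(l : Nat). \(v : Vec Nat l). vcons Nat l 10 v) d
type:
  Vec Nat 2 -> Pi (g : Nat). Vec Nat g
steps to reach normal form (normal order): 26
started in normal form: no
first redex: a beta-redex


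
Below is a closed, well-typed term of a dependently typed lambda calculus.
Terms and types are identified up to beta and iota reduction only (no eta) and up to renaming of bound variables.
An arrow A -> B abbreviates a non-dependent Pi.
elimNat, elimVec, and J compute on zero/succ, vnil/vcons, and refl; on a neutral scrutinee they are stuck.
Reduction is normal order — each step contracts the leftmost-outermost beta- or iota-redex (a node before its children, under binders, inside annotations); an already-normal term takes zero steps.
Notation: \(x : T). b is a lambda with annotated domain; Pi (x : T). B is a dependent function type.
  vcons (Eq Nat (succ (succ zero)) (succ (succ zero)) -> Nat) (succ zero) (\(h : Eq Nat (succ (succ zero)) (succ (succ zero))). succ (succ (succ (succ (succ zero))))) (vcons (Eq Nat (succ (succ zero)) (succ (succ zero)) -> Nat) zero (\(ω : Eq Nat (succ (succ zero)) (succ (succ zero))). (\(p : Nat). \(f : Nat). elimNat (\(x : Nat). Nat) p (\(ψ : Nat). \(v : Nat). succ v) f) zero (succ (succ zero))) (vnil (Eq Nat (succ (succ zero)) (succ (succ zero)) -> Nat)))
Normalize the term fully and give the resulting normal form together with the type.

resulting normal form:
  vcons (Eq Nat (succ (succ zero)) (succ (succ zero)) -> Nat) (succ zero) (\(h : Eq Nat (succ (succ zero)) (succ (succ zero))). succ (succ (succ (succ (succ zero))))) (vcons (Eq Nat (succ (succ zero)) (succ (succ zero)) -> Nat) zero (\(ω : Eq Nat (succ (succ zero)) (succ (succ zero))). succ (succ zero)) (vnil (Eq Nat (succ (succ zero)) (succ (succ zero)) -> Nat)))
inferred type:
  Vec (Eq Nat (succ (succ zero)) (succ (succ zero)) -> Nat) (succ (succ zero))


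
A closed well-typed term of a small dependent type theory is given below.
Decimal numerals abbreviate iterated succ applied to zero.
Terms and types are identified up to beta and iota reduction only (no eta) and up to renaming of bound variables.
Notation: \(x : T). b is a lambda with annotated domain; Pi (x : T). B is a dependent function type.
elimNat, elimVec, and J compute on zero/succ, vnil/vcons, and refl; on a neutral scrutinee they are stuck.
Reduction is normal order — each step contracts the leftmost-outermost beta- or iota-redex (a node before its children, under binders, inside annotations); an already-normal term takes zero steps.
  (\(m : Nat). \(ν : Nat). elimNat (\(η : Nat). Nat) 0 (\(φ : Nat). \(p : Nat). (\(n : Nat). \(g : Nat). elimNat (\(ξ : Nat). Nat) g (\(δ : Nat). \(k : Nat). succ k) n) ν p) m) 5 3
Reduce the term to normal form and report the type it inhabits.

normal form:
  15
inferred type:
  Nat
observation: 78 normal-order steps separate the term from its normal form.


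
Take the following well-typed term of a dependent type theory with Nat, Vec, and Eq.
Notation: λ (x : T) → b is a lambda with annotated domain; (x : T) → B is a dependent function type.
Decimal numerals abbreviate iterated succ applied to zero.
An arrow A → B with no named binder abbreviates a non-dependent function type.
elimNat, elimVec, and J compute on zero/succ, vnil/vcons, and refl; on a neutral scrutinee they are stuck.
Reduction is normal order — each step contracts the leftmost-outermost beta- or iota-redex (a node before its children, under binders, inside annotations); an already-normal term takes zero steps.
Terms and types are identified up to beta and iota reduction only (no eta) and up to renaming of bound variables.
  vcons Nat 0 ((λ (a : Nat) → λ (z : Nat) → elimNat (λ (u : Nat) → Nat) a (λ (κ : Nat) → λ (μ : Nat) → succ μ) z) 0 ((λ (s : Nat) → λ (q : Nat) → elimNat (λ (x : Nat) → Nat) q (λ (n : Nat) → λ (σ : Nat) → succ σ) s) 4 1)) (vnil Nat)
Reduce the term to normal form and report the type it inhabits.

normal form:
  vcons Nat 0 5 (vnil Nat)
the term's type:
  Vec Nat 1


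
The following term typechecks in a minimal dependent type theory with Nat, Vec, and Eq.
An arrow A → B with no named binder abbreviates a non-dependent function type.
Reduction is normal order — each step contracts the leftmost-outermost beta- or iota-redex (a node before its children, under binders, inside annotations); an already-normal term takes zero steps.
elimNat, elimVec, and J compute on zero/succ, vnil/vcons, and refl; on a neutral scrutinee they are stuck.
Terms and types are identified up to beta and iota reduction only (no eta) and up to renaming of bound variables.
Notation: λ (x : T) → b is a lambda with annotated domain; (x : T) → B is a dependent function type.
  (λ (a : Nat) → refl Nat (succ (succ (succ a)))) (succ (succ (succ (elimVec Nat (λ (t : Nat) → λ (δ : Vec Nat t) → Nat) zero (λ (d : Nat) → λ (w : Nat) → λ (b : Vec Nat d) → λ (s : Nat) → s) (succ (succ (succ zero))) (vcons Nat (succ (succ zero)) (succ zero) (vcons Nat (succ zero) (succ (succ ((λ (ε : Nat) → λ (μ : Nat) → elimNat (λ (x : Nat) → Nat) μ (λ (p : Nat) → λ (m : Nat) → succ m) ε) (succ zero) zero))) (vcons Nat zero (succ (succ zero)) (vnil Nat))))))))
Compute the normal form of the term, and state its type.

reduced normal form:
  refl Nat (succ (succ (succ (succ (succ (succ zero))))))
inferred type:
  Eq Nat (succ (succ (succ (succ (succ (succ zero)))))) (succ (succ (succ (succ (succ (succ zero))))))


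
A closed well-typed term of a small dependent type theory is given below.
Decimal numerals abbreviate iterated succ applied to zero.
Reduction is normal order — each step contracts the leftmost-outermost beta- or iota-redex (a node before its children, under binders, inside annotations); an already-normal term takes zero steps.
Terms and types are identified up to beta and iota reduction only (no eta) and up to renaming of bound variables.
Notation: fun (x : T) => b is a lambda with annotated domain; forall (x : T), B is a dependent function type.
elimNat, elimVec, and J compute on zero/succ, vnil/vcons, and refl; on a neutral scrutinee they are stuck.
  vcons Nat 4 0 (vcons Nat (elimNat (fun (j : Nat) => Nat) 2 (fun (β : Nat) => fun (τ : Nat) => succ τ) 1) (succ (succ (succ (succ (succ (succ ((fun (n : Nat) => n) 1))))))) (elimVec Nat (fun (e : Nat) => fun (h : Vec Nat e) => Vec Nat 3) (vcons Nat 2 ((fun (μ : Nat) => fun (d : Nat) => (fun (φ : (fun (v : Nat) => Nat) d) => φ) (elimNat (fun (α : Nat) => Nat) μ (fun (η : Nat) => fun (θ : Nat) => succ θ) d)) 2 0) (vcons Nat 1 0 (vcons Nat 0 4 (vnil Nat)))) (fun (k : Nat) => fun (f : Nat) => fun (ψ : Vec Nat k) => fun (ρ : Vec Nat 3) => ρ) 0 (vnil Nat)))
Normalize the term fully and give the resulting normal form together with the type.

reduced normal form:
  vcons Nat 4 0 (vcons Nat 3 7 (vcons Nat 2 2 (vcons Nat 1 0 (vcons Nat 0 4 (vnil Nat)))))
inferred type:
  Vec Nat 5


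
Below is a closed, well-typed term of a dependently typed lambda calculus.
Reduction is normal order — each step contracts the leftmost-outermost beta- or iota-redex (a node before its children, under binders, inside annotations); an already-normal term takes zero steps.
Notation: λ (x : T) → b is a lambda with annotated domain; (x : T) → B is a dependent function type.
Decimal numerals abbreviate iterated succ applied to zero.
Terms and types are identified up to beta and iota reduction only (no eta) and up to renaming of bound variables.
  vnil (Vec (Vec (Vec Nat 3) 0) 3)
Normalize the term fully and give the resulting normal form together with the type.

normal form:
  vnil (Vec (Vec (Vec Nat 3) 0) 3)
the term's type:
  Vec (Vec (Vec (Vec Nat 3) 0) 3) 0
observation: no redex remains anywhere in the term; it is its own normal form.


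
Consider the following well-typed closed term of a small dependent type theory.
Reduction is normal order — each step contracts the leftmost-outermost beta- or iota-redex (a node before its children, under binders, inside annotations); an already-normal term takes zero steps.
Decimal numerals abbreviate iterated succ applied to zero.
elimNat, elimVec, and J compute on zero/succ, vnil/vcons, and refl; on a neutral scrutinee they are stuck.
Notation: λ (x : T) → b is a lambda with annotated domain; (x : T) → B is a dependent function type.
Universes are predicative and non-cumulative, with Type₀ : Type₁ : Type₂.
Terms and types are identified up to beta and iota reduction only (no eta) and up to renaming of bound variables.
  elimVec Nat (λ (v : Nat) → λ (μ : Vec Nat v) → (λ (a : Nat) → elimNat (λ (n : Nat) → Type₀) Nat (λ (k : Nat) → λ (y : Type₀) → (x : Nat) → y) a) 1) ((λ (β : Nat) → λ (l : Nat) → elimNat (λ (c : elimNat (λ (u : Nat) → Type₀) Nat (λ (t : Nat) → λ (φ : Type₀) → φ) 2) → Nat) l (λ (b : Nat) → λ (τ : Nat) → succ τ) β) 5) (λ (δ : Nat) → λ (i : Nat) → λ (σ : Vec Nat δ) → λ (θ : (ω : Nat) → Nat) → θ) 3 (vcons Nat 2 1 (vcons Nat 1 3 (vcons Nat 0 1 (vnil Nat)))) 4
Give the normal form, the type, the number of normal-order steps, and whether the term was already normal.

normal form:
  9
type:
  Nat
reduction steps (normal order): 34
already normal: no
first redex: an elimVec iota-redex


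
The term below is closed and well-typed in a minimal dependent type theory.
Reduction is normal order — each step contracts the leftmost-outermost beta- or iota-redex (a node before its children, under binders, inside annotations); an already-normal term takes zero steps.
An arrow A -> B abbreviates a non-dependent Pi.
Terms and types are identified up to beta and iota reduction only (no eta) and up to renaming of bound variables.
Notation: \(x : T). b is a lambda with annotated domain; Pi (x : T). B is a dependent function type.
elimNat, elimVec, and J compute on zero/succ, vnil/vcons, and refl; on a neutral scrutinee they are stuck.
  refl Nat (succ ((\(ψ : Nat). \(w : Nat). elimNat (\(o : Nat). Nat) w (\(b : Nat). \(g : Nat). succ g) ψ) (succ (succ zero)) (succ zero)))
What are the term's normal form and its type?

normal form:
  refl Nat (succ (succ (succ (succ zero))))
inferred type:
  Eq Nat (succ (succ (succ (succ zero)))) (succ (succ (succ (succ zero))))
observation: the first redex contracted is a beta-redex; the normal form is reached in 9 normal-order steps.


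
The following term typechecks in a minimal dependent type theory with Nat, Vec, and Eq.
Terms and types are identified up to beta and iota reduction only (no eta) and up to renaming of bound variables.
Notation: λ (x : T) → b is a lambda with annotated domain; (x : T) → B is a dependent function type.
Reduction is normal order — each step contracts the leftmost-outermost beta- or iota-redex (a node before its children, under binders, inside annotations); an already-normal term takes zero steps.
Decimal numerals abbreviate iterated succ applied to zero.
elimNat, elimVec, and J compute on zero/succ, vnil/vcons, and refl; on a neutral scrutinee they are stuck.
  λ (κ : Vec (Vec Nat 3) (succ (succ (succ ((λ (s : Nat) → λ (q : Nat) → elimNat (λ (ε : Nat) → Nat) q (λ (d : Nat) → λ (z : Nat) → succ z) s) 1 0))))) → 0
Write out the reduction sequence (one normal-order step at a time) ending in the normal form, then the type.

normal-order reduction:
  λ (κ : Vec (Vec Nat 3) (succ (succ (succ ((λ (s : Nat) → λ (q : Nat) → elimNat (λ (ε : Nat) → Nat) q (λ (d : Nat) → λ (z : Nat) → succ z) s) 1 0))))) → 0
  ~> λ (κ : Vec (Vec Nat 3) (succ (succ (succ ((λ (s : Nat) → elimNat (λ (q : Nat) → Nat) s (λ (ε : Nat) → λ (d : Nat) → succ d) 1) 0))))) → 0
  ~> λ (κ : Vec (Vec Nat 3) (succ (succ (succ (elimNat (λ (s : Nat) → Nat) 0 (λ (q : Nat) → λ (ε : Nat) → succ ε) 1))))) → 0
  ~> λ (κ : Vec (Vec Nat 3) (succ (succ (succ ((λ (s : Nat) → λ (q : Nat) → succ q) 0 (elimNat (λ (ε : Nat) → Nat) 0 (λ (d : Nat) → λ (z : Nat) → succ z) 0)))))) → 0
  ~> λ (κ : Vec (Vec Nat 3) (succ (succ (succ ((λ (s : Nat) → succ s) (elimNat (λ (q : Nat) → Nat) 0 (λ (ε : Nat) → λ (d : Nat) → succ d) 0)))))) → 0
  ~> λ (κ : Vec (Vec Nat 3) (succ (succ (succ (succ (elimNat (λ (s : Nat) → Nat) 0 (λ (q : Nat) → λ (ε : Nat) → succ ε) 0)))))) → 0
  ~> λ (κ : Vec (Vec Nat 3) 4) → 0
type:
  (κ : Vec (Vec Nat 3) 4) → Nat


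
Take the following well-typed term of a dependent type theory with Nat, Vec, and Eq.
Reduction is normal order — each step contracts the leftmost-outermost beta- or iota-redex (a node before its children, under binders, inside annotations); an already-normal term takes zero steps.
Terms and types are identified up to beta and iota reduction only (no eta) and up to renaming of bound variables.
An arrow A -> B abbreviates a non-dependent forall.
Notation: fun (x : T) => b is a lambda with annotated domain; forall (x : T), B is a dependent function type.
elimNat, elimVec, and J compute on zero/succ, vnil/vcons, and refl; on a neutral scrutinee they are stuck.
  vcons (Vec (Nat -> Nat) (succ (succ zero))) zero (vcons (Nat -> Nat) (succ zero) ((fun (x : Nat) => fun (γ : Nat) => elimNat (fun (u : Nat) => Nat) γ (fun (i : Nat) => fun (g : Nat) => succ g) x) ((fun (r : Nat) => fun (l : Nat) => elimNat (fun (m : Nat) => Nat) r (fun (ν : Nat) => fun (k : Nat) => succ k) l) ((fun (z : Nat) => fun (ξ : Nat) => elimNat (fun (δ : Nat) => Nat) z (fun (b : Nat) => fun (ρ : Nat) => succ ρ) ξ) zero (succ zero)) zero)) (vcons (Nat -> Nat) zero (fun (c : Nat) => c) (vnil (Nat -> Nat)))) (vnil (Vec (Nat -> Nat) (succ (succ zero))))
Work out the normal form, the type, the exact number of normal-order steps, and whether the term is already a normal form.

normal form:
  vcons (Vec (Nat -> Nat) (succ (succ zero))) zero (vcons (Nat -> Nat) (succ zero) (fun (x : Nat) => succ x) (vcons (Nat -> Nat) zero (fun (γ : Nat) => γ) (vnil (Nat -> Nat)))) (vnil (Vec (Nat -> Nat) (succ (succ zero))))
type:
  Vec (Vec (Nat -> Nat) (succ (succ zero))) (succ zero)
steps to reach normal form (normal order): 14
started in normal form: no
first contracted redex: a beta-redex


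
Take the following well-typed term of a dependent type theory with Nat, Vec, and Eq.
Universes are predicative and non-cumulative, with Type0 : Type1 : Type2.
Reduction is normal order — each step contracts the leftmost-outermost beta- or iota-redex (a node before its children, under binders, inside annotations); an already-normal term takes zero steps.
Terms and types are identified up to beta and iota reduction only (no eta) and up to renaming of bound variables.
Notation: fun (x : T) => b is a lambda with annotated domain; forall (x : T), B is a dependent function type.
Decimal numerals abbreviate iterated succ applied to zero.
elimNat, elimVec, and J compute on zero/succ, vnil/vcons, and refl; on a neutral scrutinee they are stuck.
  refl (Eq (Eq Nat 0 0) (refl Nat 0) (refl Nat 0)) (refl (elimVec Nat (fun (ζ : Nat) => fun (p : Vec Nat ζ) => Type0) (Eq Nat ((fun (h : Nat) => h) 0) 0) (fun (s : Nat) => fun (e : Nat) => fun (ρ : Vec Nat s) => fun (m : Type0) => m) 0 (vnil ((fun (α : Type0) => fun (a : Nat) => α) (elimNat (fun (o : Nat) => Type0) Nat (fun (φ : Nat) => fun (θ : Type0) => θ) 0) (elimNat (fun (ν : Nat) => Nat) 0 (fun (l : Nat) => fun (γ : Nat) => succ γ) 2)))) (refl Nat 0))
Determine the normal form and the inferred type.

resulting normal form:
  refl (Eq (Eq Nat 0 0) (refl Nat 0) (refl Nat 0)) (refl (Eq Nat 0 0) (refl Nat 0))
inferred type:
  Eq (Eq (Eq Nat 0 0) (refl Nat 0) (refl Nat 0)) (refl (Eq Nat 0 0) (refl Nat 0)) (refl (Eq Nat 0 0) (refl Nat 0))
observation: the first redex contracted is an elimVec iota-redex; the normal form is reached in 2 normal-order steps.


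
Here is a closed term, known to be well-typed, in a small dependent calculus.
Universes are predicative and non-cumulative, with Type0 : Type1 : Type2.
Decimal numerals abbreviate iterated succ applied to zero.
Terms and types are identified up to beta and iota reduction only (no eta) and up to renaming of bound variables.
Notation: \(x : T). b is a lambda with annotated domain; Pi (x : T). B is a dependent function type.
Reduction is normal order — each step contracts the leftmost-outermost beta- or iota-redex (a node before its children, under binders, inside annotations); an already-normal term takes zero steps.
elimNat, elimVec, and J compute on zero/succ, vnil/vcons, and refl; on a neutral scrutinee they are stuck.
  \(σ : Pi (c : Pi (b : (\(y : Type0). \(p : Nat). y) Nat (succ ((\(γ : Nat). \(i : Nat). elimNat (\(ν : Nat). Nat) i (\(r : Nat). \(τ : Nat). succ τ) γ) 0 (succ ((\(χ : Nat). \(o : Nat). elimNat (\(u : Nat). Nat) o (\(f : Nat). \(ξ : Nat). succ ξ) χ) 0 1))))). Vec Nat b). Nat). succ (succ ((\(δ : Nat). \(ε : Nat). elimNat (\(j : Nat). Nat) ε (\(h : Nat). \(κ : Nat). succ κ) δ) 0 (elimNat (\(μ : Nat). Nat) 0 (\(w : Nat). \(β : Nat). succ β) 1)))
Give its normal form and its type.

normal form:
  \(σ : Pi (c : Pi (b : Nat). Vec Nat b). Nat). 3
type:
  Pi (σ : Pi (c : Pi (b : Nat). Vec Nat b). Nat). Nat
observation: normalization takes exactly 9 steps under the normal-order strategy.


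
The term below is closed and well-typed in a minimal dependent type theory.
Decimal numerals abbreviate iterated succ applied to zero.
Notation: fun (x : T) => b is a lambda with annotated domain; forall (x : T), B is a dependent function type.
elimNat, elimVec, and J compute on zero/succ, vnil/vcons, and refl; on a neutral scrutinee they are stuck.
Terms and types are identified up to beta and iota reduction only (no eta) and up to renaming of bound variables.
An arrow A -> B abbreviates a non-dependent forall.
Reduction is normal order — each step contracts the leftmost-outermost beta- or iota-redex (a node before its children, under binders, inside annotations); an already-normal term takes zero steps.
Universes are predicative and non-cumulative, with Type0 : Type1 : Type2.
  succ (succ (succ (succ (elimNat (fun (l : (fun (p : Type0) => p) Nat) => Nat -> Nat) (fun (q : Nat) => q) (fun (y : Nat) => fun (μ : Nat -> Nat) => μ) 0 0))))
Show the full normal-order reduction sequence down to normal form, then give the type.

normal-order reduction sequence:
  succ (succ (succ (succ (elimNat (fun (l : (fun (p : Type0) => p) Nat) => Nat -> Nat) (fun (q : Nat) => q) (fun (y : Nat) => fun (μ : Nat -> Nat) => μ) 0 0))))
  ~> succ (succ (succ (succ ((fun (l : Nat) => l) 0))))
  ~> 4
inferred type:
  Nat


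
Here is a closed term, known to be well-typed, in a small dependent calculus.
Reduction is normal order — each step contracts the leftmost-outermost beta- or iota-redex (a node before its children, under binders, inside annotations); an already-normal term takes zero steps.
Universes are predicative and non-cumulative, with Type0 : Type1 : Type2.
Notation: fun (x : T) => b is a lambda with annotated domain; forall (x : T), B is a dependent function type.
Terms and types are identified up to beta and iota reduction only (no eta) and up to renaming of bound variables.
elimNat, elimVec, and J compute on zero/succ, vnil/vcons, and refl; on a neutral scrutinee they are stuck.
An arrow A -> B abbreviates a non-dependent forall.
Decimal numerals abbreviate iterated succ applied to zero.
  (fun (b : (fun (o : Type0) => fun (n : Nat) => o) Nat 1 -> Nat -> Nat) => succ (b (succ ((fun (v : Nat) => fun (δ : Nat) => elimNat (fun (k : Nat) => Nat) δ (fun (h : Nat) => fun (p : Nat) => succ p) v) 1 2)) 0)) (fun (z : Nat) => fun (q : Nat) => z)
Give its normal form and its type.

reduced normal form:
  5
type:
  Nat


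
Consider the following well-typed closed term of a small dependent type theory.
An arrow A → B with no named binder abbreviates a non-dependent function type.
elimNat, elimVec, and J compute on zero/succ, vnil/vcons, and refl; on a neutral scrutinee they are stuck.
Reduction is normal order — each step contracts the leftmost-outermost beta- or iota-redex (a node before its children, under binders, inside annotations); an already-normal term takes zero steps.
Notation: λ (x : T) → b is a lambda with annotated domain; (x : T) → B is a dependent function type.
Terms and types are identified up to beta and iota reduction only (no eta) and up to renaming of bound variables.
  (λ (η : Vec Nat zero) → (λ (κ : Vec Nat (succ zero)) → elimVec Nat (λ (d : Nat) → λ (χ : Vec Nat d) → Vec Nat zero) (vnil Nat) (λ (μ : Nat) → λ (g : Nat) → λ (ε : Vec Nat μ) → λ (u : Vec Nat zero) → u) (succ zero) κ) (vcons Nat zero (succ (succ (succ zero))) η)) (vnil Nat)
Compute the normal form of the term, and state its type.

normal form:
  vnil Nat
type:
  Vec Nat zero
observation: 8 normal-order steps separate the term from its normal form.


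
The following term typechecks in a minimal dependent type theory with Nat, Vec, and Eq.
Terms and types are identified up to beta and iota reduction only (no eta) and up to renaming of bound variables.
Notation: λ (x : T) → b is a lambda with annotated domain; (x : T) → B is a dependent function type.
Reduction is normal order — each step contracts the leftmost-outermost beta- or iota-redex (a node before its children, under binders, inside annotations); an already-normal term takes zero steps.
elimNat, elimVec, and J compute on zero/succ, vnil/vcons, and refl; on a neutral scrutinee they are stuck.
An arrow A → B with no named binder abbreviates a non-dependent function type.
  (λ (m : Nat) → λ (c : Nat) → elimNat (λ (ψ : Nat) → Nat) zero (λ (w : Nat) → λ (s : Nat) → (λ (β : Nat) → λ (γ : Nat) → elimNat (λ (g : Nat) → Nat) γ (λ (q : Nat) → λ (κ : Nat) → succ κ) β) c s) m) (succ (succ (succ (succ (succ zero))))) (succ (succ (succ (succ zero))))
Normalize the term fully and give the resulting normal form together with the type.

reduced normal form:
  succ (succ (succ (succ (succ (succ (succ (succ (succ (succ (succ (succ (succ (succ (succ (succ (succ (succ (succ (succ zero)))))))))))))))))))
inferred type:
  Nat
observation: 93 normal-order steps normalize the term, beginning with a beta-redex.
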